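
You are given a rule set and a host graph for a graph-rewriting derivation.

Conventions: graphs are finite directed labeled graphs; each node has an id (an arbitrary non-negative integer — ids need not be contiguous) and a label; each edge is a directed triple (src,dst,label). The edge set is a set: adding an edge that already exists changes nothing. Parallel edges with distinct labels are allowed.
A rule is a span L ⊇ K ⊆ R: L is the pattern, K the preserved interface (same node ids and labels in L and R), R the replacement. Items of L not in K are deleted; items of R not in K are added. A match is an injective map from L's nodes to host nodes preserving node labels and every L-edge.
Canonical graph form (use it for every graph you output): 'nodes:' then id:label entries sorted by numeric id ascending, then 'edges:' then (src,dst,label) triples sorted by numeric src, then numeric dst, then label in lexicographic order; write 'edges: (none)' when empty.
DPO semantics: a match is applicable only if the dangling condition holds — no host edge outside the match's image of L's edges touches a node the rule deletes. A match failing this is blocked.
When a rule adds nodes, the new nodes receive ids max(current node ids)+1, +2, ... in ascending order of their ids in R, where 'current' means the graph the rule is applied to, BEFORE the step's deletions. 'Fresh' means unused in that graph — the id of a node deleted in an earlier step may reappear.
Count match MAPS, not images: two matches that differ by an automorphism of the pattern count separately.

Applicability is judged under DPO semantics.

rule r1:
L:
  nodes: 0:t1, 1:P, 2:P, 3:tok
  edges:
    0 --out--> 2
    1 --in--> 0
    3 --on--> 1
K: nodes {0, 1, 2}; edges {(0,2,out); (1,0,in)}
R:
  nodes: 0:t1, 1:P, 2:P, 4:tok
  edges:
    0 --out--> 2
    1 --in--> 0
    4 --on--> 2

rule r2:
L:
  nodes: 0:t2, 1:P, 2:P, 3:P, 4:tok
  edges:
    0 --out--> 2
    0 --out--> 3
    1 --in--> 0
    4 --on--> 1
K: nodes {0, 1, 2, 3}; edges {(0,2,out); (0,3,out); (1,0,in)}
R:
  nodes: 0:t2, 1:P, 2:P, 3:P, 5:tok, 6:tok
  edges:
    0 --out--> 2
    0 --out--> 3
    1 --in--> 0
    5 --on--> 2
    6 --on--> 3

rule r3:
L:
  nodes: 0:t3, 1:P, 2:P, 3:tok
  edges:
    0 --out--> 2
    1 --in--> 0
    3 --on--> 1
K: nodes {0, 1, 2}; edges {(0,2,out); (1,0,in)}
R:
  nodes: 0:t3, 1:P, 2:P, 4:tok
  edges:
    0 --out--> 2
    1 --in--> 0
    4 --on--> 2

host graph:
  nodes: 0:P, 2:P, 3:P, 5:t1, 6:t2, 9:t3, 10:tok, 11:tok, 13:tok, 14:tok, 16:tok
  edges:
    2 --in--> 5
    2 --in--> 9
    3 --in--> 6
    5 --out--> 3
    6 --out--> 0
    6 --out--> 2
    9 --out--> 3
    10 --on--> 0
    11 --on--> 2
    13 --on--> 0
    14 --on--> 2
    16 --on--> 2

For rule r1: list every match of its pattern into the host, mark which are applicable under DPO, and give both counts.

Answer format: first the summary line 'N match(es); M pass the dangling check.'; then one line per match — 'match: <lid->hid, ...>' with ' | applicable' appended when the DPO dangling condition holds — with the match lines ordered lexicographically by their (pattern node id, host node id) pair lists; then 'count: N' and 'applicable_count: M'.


3 match(es); 3 pass the dangling check.
match: 0->5, 1->2, 2->3, 3->11 | applicable
match: 0->5, 1->2, 2->3, 3->14 | applicable
match: 0->5, 1->2, 2->3, 3->16 | applicable
count: 3
applicable_count: 3


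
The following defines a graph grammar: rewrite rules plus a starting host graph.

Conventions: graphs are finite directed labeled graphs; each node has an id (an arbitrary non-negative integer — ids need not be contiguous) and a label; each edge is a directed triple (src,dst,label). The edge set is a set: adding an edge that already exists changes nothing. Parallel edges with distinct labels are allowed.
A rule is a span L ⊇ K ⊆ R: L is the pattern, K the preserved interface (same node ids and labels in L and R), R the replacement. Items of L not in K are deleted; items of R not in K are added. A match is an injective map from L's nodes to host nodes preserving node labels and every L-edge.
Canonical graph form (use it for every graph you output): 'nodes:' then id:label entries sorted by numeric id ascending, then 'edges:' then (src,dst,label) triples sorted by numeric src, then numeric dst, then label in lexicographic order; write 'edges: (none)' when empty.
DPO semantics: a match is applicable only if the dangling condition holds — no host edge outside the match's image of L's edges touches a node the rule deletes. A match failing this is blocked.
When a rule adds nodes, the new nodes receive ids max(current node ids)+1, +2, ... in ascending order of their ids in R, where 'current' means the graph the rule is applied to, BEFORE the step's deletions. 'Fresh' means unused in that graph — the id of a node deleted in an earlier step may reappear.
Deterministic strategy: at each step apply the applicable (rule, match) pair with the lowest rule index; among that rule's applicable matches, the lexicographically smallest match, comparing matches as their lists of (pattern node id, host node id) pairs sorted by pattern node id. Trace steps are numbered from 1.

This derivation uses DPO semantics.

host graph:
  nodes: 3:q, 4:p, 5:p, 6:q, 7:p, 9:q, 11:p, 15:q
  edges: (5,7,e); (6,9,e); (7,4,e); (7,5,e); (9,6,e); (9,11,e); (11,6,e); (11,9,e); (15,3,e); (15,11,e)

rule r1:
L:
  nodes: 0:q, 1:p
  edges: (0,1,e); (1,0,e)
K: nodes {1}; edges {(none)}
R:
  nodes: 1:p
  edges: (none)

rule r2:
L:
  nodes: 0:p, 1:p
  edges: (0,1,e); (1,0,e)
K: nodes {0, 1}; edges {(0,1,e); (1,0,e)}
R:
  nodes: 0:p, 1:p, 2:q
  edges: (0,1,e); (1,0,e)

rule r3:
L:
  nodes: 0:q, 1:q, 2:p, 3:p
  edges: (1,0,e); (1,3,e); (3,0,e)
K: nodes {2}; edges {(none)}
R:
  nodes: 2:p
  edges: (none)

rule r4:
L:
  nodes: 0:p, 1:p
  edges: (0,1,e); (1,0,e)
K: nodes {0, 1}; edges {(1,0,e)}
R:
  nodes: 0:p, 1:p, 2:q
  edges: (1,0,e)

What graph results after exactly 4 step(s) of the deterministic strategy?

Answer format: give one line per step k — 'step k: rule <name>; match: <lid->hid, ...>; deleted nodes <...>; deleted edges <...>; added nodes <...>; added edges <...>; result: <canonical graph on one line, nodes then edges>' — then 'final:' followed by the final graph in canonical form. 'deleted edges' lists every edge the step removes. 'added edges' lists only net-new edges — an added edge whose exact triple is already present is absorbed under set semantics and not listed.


step 1: rule r2; match: 0->5, 1->7; deleted nodes (none); deleted edges (none); added nodes 16; added edges (none); result: nodes: 3:q, 4:p, 5:p, 6:q, 7:p, 9:q, 11:p, 15:q, 16:q edges: (5,7,e); (6,9,e); (7,4,e); (7,5,e); (9,6,e); (9,11,e); (11,6,e); (11,9,e); (15,3,e); (15,11,e)
step 2: rule r2; match: 0->5, 1->7; deleted nodes (none); deleted edges (none); added nodes 17; added edges (none); result: nodes: 3:q, 4:p, 5:p, 6:q, 7:p, 9:q, 11:p, 15:q, 16:q, 17:q edges: (5,7,e); (6,9,e); (7,4,e); (7,5,e); (9,6,e); (9,11,e); (11,6,e); (11,9,e); (15,3,e); (15,11,e)
step 3: rule r2; match: 0->5, 1->7; deleted nodes (none); deleted edges (none); added nodes 18; added edges (none); result: nodes: 3:q, 4:p, 5:p, 6:q, 7:p, 9:q, 11:p, 15:q, 16:q, 17:q, 18:q edges: (5,7,e); (6,9,e); (7,4,e); (7,5,e); (9,6,e); (9,11,e); (11,6,e); (11,9,e); (15,3,e); (15,11,e)
step 4: rule r2; match: 0->5, 1->7; deleted nodes (none); deleted edges (none); added nodes 19; added edges (none); result: nodes: 3:q, 4:p, 5:p, 6:q, 7:p, 9:q, 11:p, 15:q, 16:q, 17:q, 18:q, 19:q edges: (5,7,e); (6,9,e); (7,4,e); (7,5,e); (9,6,e); (9,11,e); (11,6,e); (11,9,e); (15,3,e); (15,11,e)
final:
nodes: 3:q, 4:p, 5:p, 6:q, 7:p, 9:q, 11:p, 15:q, 16:q, 17:q, 18:q, 19:q
edges: (5,7,e); (6,9,e); (7,4,e); (7,5,e); (9,6,e); (9,11,e); (11,6,e); (11,9,e); (15,3,e); (15,11,e)


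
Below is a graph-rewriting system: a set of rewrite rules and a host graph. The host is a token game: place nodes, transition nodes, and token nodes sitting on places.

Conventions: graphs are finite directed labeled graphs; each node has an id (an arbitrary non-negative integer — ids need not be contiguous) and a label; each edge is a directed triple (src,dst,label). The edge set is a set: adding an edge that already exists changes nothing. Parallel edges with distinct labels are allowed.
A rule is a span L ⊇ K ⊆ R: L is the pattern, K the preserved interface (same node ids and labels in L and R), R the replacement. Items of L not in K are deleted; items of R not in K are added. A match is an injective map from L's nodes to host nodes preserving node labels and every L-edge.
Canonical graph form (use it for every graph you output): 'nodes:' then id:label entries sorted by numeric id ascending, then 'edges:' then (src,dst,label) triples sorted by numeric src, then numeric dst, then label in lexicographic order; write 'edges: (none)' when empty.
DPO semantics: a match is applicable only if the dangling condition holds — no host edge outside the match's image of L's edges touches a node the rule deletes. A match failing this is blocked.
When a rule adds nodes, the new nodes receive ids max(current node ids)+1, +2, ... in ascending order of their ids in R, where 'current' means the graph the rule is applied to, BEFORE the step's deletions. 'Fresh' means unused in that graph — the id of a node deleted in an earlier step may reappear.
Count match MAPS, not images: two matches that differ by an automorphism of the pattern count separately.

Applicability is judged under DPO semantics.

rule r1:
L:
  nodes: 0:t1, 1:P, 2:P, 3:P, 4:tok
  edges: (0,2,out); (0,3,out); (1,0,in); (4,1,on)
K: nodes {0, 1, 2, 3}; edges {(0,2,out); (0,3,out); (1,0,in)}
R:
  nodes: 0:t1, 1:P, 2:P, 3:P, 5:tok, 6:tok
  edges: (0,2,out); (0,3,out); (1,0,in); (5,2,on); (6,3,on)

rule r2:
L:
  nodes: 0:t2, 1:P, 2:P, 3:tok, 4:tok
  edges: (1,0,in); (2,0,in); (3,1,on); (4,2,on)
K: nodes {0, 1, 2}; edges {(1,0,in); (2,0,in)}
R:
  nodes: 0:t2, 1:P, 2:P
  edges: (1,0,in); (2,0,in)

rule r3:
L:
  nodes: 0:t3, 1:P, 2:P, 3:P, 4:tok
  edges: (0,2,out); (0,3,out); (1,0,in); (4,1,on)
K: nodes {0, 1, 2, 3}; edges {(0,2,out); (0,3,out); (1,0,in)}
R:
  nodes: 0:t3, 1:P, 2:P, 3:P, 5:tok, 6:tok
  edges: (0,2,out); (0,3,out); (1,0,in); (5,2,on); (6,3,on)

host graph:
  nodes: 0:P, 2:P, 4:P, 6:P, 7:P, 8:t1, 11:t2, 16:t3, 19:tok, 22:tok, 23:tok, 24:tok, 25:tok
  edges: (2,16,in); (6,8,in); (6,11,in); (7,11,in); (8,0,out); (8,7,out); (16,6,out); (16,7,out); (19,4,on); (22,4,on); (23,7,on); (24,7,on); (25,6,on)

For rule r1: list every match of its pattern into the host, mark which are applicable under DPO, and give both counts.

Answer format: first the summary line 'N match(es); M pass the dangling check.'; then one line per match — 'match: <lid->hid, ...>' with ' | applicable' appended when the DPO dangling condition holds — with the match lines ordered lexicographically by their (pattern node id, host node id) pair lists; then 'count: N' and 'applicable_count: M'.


2 match(es); 2 pass the dangling check.
match: 0->8, 1->6, 2->0, 3->7, 4->25 | applicable
match: 0->8, 1->6, 2->7, 3->0, 4->25 | applicable
count: 2
applicable_count: 2


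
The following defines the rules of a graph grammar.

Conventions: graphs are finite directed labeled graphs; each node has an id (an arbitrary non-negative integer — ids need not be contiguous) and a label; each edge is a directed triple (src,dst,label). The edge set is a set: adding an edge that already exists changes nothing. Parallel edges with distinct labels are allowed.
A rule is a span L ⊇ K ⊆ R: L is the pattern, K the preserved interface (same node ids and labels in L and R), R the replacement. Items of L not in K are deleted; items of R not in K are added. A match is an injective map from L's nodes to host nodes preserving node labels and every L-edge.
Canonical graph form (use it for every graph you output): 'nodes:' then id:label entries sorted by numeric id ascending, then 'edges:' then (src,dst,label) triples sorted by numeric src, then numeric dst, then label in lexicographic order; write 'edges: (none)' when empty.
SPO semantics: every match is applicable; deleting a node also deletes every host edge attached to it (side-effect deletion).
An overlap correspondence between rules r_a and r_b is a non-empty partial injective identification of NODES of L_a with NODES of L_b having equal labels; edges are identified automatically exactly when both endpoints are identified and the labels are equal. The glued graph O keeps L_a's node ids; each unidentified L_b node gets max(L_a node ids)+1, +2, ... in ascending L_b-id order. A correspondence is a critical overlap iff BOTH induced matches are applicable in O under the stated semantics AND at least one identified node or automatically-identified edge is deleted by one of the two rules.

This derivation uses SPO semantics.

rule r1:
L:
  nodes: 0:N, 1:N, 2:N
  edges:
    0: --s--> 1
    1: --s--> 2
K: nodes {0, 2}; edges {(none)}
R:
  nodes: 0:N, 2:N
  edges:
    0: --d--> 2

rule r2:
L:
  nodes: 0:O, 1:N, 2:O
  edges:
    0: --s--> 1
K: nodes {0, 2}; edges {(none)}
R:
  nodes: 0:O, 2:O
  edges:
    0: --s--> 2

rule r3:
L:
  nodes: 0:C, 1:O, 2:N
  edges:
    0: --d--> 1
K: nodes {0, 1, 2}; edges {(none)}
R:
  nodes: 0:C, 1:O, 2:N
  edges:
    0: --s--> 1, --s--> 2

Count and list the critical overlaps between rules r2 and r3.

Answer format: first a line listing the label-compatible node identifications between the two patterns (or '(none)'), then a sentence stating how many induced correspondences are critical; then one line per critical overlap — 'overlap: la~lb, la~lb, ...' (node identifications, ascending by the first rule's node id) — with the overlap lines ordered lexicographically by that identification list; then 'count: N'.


label-compatible node identifications between L(r2) and L(r3): 0~1, 1~2, 2~1
3 of the induced correspondences are critical overlaps of r2 and r3.
overlap: 0~1, 1~2
overlap: 1~2
overlap: 1~2, 2~1
count: 3


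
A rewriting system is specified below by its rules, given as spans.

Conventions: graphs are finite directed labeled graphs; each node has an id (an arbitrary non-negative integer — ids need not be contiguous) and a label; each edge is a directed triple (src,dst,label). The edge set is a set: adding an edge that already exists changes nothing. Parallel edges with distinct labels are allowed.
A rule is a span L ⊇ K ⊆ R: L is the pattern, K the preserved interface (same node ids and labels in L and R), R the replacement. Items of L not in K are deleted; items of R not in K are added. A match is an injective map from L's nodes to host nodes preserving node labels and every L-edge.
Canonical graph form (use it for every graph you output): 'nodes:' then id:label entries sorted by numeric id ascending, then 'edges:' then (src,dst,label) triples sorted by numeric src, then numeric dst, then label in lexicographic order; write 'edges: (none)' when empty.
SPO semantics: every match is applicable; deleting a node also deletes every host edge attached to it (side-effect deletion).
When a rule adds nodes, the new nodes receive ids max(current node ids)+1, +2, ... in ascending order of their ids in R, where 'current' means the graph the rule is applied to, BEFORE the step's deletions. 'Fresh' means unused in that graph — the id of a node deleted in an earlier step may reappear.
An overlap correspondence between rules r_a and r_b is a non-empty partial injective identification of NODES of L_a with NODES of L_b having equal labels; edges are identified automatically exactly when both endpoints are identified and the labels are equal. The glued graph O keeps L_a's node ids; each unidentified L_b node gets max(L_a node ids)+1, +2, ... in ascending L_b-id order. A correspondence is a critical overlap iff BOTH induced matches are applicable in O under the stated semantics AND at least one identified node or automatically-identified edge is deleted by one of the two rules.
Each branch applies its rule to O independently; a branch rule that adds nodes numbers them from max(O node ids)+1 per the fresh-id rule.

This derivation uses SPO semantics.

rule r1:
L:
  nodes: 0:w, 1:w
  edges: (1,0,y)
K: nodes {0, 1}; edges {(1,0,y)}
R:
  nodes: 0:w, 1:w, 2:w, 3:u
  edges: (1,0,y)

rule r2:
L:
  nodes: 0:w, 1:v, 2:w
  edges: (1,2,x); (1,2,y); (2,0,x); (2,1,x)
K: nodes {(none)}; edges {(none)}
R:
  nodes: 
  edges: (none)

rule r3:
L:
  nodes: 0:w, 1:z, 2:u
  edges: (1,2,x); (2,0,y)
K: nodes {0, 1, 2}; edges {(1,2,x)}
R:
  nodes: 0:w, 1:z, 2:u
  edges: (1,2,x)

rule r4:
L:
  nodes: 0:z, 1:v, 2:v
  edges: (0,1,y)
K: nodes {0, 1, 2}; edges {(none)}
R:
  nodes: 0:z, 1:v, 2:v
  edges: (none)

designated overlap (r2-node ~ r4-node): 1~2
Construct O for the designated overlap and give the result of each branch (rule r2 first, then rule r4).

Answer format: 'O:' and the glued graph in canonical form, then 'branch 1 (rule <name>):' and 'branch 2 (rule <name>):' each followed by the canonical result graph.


O:
nodes: 0:w, 1:v, 2:w, 3:z, 4:v
edges: (1,2,x); (1,2,y); (2,0,x); (2,1,x); (3,4,y)
branch 1 (rule r2):
nodes: 3:z, 4:v
edges: (3,4,y)
branch 2 (rule r4):
nodes: 0:w, 1:v, 2:w, 3:z, 4:v
edges: (1,2,x); (1,2,y); (2,0,x); (2,1,x)


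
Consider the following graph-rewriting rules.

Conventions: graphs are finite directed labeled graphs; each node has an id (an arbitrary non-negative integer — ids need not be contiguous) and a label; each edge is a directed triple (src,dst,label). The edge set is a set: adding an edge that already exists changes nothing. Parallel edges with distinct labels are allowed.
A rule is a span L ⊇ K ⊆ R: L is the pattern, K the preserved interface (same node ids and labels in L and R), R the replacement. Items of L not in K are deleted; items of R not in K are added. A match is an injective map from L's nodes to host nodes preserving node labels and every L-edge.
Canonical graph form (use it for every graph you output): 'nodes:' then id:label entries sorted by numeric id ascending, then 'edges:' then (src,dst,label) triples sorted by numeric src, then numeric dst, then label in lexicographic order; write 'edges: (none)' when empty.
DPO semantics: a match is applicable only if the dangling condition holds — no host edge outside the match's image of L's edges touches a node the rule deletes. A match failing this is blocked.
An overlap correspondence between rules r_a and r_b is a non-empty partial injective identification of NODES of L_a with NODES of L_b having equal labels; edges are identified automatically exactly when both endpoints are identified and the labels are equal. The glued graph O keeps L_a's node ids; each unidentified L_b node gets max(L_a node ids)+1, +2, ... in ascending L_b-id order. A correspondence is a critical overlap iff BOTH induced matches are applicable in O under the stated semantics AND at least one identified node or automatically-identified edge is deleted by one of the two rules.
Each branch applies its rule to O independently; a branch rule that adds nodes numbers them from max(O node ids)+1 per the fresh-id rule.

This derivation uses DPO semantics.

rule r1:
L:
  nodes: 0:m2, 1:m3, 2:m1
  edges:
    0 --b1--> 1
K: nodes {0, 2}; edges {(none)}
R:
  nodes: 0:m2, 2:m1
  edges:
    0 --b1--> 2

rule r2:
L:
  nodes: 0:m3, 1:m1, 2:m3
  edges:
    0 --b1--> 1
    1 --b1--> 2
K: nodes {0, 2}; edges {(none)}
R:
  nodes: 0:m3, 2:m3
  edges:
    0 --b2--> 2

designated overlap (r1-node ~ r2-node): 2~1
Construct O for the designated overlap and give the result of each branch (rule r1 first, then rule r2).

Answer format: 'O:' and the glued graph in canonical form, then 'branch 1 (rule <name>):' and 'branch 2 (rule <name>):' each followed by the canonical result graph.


O:
nodes: 0:m2, 1:m3, 2:m1, 3:m3, 4:m3
edges: (0,1,b1); (2,4,b1); (3,2,b1)
branch 1 (rule r1):
nodes: 0:m2, 2:m1, 3:m3, 4:m3
edges: (0,2,b1); (2,4,b1); (3,2,b1)
branch 2 (rule r2):
nodes: 0:m2, 1:m3, 3:m3, 4:m3
edges: (0,1,b1); (3,4,b2)


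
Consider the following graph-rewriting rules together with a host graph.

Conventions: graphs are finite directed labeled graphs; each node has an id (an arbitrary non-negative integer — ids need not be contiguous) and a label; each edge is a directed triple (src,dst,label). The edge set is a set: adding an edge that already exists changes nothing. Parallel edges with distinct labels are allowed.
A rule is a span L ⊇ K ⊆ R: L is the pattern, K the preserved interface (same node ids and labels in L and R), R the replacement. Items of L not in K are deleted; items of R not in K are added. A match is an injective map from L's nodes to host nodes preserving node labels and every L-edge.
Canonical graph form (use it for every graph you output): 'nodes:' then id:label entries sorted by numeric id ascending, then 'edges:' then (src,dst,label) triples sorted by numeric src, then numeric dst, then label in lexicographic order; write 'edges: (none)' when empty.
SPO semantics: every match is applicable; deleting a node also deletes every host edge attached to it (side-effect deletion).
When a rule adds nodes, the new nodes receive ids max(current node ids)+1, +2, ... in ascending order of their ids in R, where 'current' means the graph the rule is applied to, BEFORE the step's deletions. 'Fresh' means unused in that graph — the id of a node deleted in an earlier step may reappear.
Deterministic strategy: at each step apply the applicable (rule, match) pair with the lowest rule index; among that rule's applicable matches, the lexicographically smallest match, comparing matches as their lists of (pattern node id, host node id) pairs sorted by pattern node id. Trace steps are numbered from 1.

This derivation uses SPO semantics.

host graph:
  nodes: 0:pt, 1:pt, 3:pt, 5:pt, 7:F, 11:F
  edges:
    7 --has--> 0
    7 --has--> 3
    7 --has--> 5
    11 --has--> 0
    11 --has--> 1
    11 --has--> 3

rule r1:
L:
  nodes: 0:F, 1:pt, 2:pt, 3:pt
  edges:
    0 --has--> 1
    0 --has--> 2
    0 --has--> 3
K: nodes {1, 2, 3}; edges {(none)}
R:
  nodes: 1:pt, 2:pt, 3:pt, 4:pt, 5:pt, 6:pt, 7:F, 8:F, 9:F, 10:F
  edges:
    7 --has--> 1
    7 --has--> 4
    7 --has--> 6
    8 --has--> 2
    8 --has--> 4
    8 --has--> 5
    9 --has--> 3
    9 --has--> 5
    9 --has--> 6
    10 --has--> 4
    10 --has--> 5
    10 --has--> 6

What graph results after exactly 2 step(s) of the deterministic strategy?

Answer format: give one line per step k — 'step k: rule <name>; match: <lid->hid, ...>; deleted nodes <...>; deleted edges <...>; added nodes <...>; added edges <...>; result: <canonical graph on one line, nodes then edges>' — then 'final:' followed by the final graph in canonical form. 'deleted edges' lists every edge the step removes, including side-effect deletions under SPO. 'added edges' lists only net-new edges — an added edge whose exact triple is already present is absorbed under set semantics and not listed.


step 1: rule r1; match: 0->7, 1->0, 2->3, 3->5; deleted nodes 7; deleted edges (7,0,has); (7,3,has); (7,5,has); added nodes 12, 13, 14, 15, 16, 17, 18; added edges (15,0,has); (15,12,has); (15,14,has); (16,3,has); (16,12,has); (16,13,has); (17,5,has); (17,13,has); (17,14,has); (18,12,has); (18,13,has); (18,14,has); result: nodes: 0:pt, 1:pt, 3:pt, 5:pt, 11:F, 12:pt, 13:pt, 14:pt, 15:F, 16:F, 17:F, 18:F edges: (11,0,has); (11,1,has); (11,3,has); (15,0,has); (15,12,has); (15,14,has); (16,3,has); (16,12,has); (16,13,has); (17,5,has); (17,13,has); (17,14,has); (18,12,has); (18,13,has); (18,14,has)
step 2: rule r1; match: 0->11, 1->0, 2->1, 3->3; deleted nodes 11; deleted edges (11,0,has); (11,1,has); (11,3,has); added nodes 19, 20, 21, 22, 23, 24, 25; added edges (22,0,has); (22,19,has); (22,21,has); (23,1,has); (23,19,has); (23,20,has); (24,3,has); (24,20,has); (24,21,has); (25,19,has); (25,20,has); (25,21,has); result: nodes: 0:pt, 1:pt, 3:pt, 5:pt, 12:pt, 13:pt, 14:pt, 15:F, 16:F, 17:F, 18:F, 19:pt, 20:pt, 21:pt, 22:F, 23:F, 24:F, 25:F edges: (15,0,has); (15,12,has); (15,14,has); (16,3,has); (16,12,has); (16,13,has); (17,5,has); (17,13,has); (17,14,has); (18,12,has); (18,13,has); (18,14,has); (22,0,has); (22,19,has); (22,21,has); (23,1,has); (23,19,has); (23,20,has); (24,3,has); (24,20,has); (24,21,has); (25,19,has); (25,20,has); (25,21,has)
final:
nodes: 0:pt, 1:pt, 3:pt, 5:pt, 12:pt, 13:pt, 14:pt, 15:F, 16:F, 17:F, 18:F, 19:pt, 20:pt, 21:pt, 22:F, 23:F, 24:F, 25:F
edges: (15,0,has); (15,12,has); (15,14,has); (16,3,has); (16,12,has); (16,13,has); (17,5,has); (17,13,has); (17,14,has); (18,12,has); (18,13,has); (18,14,has); (22,0,has); (22,19,has); (22,21,has); (23,1,has); (23,19,has); (23,20,has); (24,3,has); (24,20,has); (24,21,has); (25,19,has); (25,20,has); (25,21,has)


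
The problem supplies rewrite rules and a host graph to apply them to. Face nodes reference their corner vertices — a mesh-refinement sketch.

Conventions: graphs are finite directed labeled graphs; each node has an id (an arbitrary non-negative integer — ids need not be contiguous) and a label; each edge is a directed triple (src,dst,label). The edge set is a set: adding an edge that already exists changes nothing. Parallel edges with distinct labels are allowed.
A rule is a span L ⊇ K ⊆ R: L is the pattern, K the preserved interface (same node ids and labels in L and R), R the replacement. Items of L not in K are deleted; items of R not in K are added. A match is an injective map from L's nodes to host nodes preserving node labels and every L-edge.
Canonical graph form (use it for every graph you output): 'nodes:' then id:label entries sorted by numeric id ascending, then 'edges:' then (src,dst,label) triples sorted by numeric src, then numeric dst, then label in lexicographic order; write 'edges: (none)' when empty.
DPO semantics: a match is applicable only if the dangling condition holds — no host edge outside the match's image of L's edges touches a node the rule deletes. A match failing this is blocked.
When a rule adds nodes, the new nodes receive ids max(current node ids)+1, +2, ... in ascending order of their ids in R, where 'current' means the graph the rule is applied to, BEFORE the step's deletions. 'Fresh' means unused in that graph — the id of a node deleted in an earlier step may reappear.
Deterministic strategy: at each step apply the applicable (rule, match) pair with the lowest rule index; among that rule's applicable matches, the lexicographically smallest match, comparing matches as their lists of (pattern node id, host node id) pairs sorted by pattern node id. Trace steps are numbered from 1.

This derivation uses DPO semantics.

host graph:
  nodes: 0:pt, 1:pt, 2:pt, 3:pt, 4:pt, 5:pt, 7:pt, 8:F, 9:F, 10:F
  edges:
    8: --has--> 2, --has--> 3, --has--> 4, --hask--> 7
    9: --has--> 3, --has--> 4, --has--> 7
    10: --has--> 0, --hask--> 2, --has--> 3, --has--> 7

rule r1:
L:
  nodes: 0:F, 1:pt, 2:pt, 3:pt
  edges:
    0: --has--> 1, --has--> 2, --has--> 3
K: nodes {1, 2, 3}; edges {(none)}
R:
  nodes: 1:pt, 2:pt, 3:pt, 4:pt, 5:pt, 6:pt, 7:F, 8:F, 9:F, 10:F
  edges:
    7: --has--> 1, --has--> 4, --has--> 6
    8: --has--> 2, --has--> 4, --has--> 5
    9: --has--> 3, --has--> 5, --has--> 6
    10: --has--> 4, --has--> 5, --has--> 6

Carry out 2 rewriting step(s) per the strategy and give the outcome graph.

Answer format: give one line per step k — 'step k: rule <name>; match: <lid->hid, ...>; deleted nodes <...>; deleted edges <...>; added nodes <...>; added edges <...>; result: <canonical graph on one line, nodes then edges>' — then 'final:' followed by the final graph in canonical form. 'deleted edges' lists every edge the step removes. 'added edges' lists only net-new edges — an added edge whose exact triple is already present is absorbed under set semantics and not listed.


step 1: rule r1; match: 0->9, 1->3, 2->4, 3->7; deleted nodes 9; deleted edges (9,3,has); (9,4,has); (9,7,has); added nodes 11, 12, 13, 14, 15, 16, 17; added edges (14,3,has); (14,11,has); (14,13,has); (15,4,has); (15,11,has); (15,12,has); (16,7,has); (16,12,has); (16,13,has); (17,11,has); (17,12,has); (17,13,has); result: nodes: 0:pt, 1:pt, 2:pt, 3:pt, 4:pt, 5:pt, 7:pt, 8:F, 10:F, 11:pt, 12:pt, 13:pt, 14:F, 15:F, 16:F, 17:F edges: (8,2,has); (8,3,has); (8,4,has); (8,7,hask); (10,0,has); (10,2,hask); (10,3,has); (10,7,has); (14,3,has); (14,11,has); (14,13,has); (15,4,has); (15,11,has); (15,12,has); (16,7,has); (16,12,has); (16,13,has); (17,11,has); (17,12,has); (17,13,has)
step 2: rule r1; match: 0->14, 1->3, 2->11, 3->13; deleted nodes 14; deleted edges (14,3,has); (14,11,has); (14,13,has); added nodes 18, 19, 20, 21, 22, 23, 24; added edges (21,3,has); (21,18,has); (21,20,has); (22,11,has); (22,18,has); (22,19,has); (23,13,has); (23,19,has); (23,20,has); (24,18,has); (24,19,has); (24,20,has); result: nodes: 0:pt, 1:pt, 2:pt, 3:pt, 4:pt, 5:pt, 7:pt, 8:F, 10:F, 11:pt, 12:pt, 13:pt, 15:F, 16:F, 17:F, 18:pt, 19:pt, 20:pt, 21:F, 22:F, 23:F, 24:F edges: (8,2,has); (8,3,has); (8,4,has); (8,7,hask); (10,0,has); (10,2,hask); (10,3,has); (10,7,has); (15,4,has); (15,11,has); (15,12,has); (16,7,has); (16,12,has); (16,13,has); (17,11,has); (17,12,has); (17,13,has); (21,3,has); (21,18,has); (21,20,has); (22,11,has); (22,18,has); (22,19,has); (23,13,has); (23,19,has); (23,20,has); (24,18,has); (24,19,has); (24,20,has)
final:
nodes: 0:pt, 1:pt, 2:pt, 3:pt, 4:pt, 5:pt, 7:pt, 8:F, 10:F, 11:pt, 12:pt, 13:pt, 15:F, 16:F, 17:F, 18:pt, 19:pt, 20:pt, 21:F, 22:F, 23:F, 24:F
edges: (8,2,has); (8,3,has); (8,4,has); (8,7,hask); (10,0,has); (10,2,hask); (10,3,has); (10,7,has); (15,4,has); (15,11,has); (15,12,has); (16,7,has); (16,12,has); (16,13,has); (17,11,has); (17,12,has); (17,13,has); (21,3,has); (21,18,has); (21,20,has); (22,11,has); (22,18,has); (22,19,has); (23,13,has); (23,19,has); (23,20,has); (24,18,has); (24,19,has); (24,20,has)


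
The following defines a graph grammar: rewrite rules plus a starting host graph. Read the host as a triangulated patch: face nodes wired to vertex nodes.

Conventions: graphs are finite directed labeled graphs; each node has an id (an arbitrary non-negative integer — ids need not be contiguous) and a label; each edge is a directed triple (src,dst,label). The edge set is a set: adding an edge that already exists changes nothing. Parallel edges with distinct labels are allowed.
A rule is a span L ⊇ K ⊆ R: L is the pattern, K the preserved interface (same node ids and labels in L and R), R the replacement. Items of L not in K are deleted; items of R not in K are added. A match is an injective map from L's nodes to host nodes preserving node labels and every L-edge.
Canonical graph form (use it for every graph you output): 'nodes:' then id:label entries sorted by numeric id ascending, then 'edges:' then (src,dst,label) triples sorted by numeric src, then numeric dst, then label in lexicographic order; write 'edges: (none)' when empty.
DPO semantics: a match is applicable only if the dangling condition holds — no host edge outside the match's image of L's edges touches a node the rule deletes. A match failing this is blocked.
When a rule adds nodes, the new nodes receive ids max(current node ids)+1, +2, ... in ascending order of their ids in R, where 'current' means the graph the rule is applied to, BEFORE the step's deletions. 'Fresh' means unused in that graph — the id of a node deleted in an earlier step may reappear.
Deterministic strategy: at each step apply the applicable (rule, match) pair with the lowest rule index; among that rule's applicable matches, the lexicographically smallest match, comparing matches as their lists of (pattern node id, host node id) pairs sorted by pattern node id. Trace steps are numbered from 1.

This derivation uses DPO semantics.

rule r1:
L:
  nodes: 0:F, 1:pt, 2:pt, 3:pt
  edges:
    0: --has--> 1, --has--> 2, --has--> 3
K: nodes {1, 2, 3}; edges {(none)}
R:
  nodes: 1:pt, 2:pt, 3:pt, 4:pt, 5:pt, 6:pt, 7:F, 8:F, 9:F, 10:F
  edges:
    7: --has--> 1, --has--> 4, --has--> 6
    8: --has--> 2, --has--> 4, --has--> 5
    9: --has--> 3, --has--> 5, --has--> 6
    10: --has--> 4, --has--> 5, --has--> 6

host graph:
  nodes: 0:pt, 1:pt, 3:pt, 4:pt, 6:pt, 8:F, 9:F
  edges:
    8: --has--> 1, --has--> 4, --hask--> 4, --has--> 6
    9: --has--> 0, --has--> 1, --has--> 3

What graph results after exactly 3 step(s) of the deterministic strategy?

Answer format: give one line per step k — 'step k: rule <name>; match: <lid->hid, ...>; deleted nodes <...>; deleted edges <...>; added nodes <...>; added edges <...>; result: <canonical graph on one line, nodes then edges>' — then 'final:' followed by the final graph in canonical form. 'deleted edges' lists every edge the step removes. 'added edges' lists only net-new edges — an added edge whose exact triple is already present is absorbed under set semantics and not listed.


step 1: rule r1; match: 0->9, 1->0, 2->1, 3->3; deleted nodes 9; deleted edges (9,0,has); (9,1,has); (9,3,has); added nodes 10, 11, 12, 13, 14, 15, 16; added edges (13,0,has); (13,10,has); (13,12,has); (14,1,has); (14,10,has); (14,11,has); (15,3,has); (15,11,has); (15,12,has); (16,10,has); (16,11,has); (16,12,has); result: nodes: 0:pt, 1:pt, 3:pt, 4:pt, 6:pt, 8:F, 10:pt, 11:pt, 12:pt, 13:F, 14:F, 15:F, 16:F edges: (8,1,has); (8,4,has); (8,4,hask); (8,6,has); (13,0,has); (13,10,has); (13,12,has); (14,1,has); (14,10,has); (14,11,has); (15,3,has); (15,11,has); (15,12,has); (16,10,has); (16,11,has); (16,12,has)
step 2: rule r1; match: 0->13, 1->0, 2->10, 3->12; deleted nodes 13; deleted edges (13,0,has); (13,10,has); (13,12,has); added nodes 17, 18, 19, 20, 21, 22, 23; added edges (20,0,has); (20,17,has); (20,19,has); (21,10,has); (21,17,has); (21,18,has); (22,12,has); (22,18,has); (22,19,has); (23,17,has); (23,18,has); (23,19,has); result: nodes: 0:pt, 1:pt, 3:pt, 4:pt, 6:pt, 8:F, 10:pt, 11:pt, 12:pt, 14:F, 15:F, 16:F, 17:pt, 18:pt, 19:pt, 20:F, 21:F, 22:F, 23:F edges: (8,1,has); (8,4,has); (8,4,hask); (8,6,has); (14,1,has); (14,10,has); (14,11,has); (15,3,has); (15,11,has); (15,12,has); (16,10,has); (16,11,has); (16,12,has); (20,0,has); (20,17,has); (20,19,has); (21,10,has); (21,17,has); (21,18,has); (22,12,has); (22,18,has); (22,19,has); (23,17,has); (23,18,has); (23,19,has)
step 3: rule r1; match: 0->14, 1->1, 2->10, 3->11; deleted nodes 14; deleted edges (14,1,has); (14,10,has); (14,11,has); added nodes 24, 25, 26, 27, 28, 29, 30; added edges (27,1,has); (27,24,has); (27,26,has); (28,10,has); (28,24,has); (28,25,has); (29,11,has); (29,25,has); (29,26,has); (30,24,has); (30,25,has); (30,26,has); result: nodes: 0:pt, 1:pt, 3:pt, 4:pt, 6:pt, 8:F, 10:pt, 11:pt, 12:pt, 15:F, 16:F, 17:pt, 18:pt, 19:pt, 20:F, 21:F, 22:F, 23:F, 24:pt, 25:pt, 26:pt, 27:F, 28:F, 29:F, 30:F edges: (8,1,has); (8,4,has); (8,4,hask); (8,6,has); (15,3,has); (15,11,has); (15,12,has); (16,10,has); (16,11,has); (16,12,has); (20,0,has); (20,17,has); (20,19,has); (21,10,has); (21,17,has); (21,18,has); (22,12,has); (22,18,has); (22,19,has); (23,17,has); (23,18,has); (23,19,has); (27,1,has); (27,24,has); (27,26,has); (28,10,has); (28,24,has); (28,25,has); (29,11,has); (29,25,has); (29,26,has); (30,24,has); (30,25,has); (30,26,has)
final:
nodes: 0:pt, 1:pt, 3:pt, 4:pt, 6:pt, 8:F, 10:pt, 11:pt, 12:pt, 15:F, 16:F, 17:pt, 18:pt, 19:pt, 20:F, 21:F, 22:F, 23:F, 24:pt, 25:pt, 26:pt, 27:F, 28:F, 29:F, 30:F
edges: (8,1,has); (8,4,has); (8,4,hask); (8,6,has); (15,3,has); (15,11,has); (15,12,has); (16,10,has); (16,11,has); (16,12,has); (20,0,has); (20,17,has); (20,19,has); (21,10,has); (21,17,has); (21,18,has); (22,12,has); (22,18,has); (22,19,has); (23,17,has); (23,18,has); (23,19,has); (27,1,has); (27,24,has); (27,26,has); (28,10,has); (28,24,has); (28,25,has); (29,11,has); (29,25,has); (29,26,has); (30,24,has); (30,25,has); (30,26,has)


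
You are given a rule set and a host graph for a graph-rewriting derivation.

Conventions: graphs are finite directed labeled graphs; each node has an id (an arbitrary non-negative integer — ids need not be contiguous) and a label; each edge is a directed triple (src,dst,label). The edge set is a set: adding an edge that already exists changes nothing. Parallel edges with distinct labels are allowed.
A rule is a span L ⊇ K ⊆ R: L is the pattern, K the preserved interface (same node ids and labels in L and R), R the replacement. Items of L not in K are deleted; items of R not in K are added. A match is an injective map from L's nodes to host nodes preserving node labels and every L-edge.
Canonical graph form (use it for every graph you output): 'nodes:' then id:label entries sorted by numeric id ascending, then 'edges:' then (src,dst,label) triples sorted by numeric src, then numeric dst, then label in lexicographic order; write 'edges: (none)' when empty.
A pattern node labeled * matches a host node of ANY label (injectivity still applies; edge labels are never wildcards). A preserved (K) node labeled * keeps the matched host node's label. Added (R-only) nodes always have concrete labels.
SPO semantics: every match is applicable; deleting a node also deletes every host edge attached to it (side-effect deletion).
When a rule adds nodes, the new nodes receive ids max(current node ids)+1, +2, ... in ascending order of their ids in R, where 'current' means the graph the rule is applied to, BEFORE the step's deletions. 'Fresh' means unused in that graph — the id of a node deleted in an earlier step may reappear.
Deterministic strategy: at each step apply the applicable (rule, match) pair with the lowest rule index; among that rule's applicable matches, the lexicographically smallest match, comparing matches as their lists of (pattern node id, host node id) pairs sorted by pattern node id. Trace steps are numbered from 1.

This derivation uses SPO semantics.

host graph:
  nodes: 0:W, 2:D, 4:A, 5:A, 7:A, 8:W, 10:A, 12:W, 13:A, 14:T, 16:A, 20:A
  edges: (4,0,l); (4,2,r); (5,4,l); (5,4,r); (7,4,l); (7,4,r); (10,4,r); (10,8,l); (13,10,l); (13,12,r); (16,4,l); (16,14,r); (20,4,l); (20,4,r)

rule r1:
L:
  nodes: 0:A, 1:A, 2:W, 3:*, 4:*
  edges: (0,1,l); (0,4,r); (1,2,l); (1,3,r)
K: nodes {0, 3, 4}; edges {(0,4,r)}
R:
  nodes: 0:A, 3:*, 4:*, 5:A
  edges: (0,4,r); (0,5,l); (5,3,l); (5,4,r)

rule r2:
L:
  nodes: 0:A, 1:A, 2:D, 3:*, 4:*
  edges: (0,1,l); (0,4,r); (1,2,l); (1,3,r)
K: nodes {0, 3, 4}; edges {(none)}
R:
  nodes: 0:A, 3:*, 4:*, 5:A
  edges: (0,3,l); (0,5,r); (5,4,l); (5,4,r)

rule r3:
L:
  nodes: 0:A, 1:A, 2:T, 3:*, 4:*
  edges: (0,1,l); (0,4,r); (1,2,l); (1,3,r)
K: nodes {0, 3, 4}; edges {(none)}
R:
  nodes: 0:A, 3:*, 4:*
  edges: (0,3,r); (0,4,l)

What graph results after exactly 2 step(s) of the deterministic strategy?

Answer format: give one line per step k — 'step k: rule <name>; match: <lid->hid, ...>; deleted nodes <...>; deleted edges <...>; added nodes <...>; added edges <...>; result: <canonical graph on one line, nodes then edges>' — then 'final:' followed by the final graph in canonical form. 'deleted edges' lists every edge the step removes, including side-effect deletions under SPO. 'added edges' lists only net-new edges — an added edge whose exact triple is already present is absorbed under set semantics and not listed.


step 1: rule r1; match: 0->13, 1->10, 2->8, 3->4, 4->12; deleted nodes 8, 10; deleted edges (10,4,r); (10,8,l); (13,10,l); added nodes 21; added edges (13,21,l); (21,4,l); (21,12,r); result: nodes: 0:W, 2:D, 4:A, 5:A, 7:A, 12:W, 13:A, 14:T, 16:A, 20:A, 21:A edges: (4,0,l); (4,2,r); (5,4,l); (5,4,r); (7,4,l); (7,4,r); (13,12,r); (13,21,l); (16,4,l); (16,14,r); (20,4,l); (20,4,r); (21,4,l); (21,12,r)
step 2: rule r1; match: 0->16, 1->4, 2->0, 3->2, 4->14; deleted nodes 0, 4; deleted edges (4,0,l); (4,2,r); (5,4,l); (5,4,r); (7,4,l); (7,4,r); (16,4,l); (20,4,l); (20,4,r); (21,4,l); added nodes 22; added edges (16,22,l); (22,2,l); (22,14,r); result: nodes: 2:D, 5:A, 7:A, 12:W, 13:A, 14:T, 16:A, 20:A, 21:A, 22:A edges: (13,12,r); (13,21,l); (16,14,r); (16,22,l); (21,12,r); (22,2,l); (22,14,r)
final:
nodes: 2:D, 5:A, 7:A, 12:W, 13:A, 14:T, 16:A, 20:A, 21:A, 22:A
edges: (13,12,r); (13,21,l); (16,14,r); (16,22,l); (21,12,r); (22,2,l); (22,14,r)


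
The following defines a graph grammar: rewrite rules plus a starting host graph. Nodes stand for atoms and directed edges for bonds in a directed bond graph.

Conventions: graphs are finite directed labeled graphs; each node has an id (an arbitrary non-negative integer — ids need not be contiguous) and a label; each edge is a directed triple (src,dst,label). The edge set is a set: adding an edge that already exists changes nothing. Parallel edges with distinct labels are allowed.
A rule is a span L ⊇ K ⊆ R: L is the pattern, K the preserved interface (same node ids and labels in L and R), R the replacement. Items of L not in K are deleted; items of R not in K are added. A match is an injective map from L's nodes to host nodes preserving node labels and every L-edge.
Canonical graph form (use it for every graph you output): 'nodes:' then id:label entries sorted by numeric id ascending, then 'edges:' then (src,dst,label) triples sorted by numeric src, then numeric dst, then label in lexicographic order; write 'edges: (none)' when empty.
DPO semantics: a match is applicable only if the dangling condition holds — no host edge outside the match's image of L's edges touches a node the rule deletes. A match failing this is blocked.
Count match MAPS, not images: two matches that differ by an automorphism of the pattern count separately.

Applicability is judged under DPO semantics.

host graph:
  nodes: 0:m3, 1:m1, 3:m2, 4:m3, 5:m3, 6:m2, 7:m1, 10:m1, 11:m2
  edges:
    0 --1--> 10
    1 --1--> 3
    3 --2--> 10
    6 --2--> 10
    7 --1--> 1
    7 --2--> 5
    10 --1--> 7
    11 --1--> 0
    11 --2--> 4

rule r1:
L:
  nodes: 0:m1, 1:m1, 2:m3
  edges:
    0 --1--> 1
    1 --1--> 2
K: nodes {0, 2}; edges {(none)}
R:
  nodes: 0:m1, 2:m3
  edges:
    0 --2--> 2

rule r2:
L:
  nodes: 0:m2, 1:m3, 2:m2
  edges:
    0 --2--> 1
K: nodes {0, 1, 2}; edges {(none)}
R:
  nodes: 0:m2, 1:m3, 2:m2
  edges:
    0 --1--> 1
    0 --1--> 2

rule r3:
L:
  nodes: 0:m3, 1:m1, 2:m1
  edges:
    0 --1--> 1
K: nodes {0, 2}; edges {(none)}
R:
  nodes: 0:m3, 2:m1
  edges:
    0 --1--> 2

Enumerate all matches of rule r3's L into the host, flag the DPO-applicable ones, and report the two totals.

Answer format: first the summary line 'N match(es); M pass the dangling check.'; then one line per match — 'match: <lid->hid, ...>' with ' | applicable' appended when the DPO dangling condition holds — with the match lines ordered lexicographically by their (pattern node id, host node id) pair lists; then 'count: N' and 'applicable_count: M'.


2 match(es); 0 pass the dangling check.
match: 0->0, 1->10, 2->1
match: 0->0, 1->10, 2->7
count: 2
applicable_count: 0
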